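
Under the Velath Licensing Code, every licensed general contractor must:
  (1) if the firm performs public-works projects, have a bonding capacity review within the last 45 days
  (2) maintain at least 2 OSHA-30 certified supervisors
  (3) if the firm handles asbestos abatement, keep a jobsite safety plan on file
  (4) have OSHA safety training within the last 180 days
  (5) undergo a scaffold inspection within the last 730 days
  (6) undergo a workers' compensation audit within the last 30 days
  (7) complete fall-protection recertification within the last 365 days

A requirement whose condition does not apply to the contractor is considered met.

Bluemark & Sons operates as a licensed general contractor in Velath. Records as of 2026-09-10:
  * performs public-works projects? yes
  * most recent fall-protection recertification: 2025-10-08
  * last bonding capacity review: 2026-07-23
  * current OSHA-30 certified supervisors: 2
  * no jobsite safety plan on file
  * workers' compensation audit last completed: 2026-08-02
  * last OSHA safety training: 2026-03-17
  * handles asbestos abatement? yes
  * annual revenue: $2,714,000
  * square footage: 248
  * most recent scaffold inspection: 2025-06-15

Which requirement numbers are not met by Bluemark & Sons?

1. condition 'performs public-works projects' holds; bonding capacity review 49 days ago vs limit 45 → not met
2. OSHA-30 certified supervisors 2 ≥ 2 → met
3. condition 'handles asbestos abatement' holds; jobsite safety plan absent → not met
4. OSHA safety training 177 days ago vs limit 180 → met
5. scaffold inspection 452 days ago vs limit 730 → met
6. workers' compensation audit 39 days ago vs limit 30 → not met
7. fall-protection recertification 337 days ago vs limit 365 → met
Not met: 1, 3, 6

1, 3, 6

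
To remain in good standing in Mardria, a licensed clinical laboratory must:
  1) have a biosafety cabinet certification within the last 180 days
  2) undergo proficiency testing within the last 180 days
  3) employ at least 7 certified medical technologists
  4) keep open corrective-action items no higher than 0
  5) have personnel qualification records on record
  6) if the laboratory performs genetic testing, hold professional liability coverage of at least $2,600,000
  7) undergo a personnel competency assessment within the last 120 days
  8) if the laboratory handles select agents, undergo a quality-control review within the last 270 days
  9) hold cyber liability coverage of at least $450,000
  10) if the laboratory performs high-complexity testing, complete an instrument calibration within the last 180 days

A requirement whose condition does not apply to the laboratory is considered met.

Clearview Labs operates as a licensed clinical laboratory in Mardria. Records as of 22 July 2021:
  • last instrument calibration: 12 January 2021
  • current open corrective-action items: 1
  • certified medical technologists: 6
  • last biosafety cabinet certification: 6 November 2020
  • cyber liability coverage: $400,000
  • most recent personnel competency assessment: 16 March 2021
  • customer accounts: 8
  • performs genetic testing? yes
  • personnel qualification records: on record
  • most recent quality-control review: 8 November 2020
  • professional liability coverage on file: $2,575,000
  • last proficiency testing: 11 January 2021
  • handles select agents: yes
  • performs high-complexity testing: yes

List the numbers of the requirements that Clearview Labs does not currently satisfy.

1, 2, 3, 4, 6, 7, 9, 10

1. biosafety cabinet certification 258 days ago vs limit 180 → not met
2. proficiency testing 192 days ago vs limit 180 → not met
3. certified medical technologists 6 < 7 → not met
4. open corrective-action items 1 > 0 → not met
5. personnel qualification records present → met
6. condition 'performs genetic testing' holds; professional liability coverage $2,575,000 < $2,600,000 → not met
7. personnel competency assessment 128 days ago vs limit 120 → not met
8. condition 'handles select agents' holds; quality-control review 256 days ago vs limit 270 → met
9. cyber liability coverage $400,000 < $450,000 → not met
10. condition 'performs high-complexity testing' holds; instrument calibration 191 days ago vs limit 180 → not met
Not met: 1, 2, 3, 4, 6, 7, 9, 10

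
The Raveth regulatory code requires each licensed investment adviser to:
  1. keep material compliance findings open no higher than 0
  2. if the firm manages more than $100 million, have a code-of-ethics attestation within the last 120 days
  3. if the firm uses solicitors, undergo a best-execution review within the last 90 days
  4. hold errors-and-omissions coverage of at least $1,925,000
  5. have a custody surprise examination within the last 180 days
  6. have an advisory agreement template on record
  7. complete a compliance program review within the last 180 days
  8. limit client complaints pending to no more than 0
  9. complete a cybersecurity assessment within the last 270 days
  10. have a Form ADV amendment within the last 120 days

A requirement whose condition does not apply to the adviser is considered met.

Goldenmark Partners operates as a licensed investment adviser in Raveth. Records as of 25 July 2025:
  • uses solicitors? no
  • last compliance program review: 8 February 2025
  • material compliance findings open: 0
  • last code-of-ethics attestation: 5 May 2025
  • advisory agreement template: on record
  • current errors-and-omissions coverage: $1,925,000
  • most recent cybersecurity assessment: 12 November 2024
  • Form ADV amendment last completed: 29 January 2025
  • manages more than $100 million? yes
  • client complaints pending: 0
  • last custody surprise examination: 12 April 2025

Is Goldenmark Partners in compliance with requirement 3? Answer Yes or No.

3. condition 'uses solicitors' does not hold → requirement n/a → met

Yes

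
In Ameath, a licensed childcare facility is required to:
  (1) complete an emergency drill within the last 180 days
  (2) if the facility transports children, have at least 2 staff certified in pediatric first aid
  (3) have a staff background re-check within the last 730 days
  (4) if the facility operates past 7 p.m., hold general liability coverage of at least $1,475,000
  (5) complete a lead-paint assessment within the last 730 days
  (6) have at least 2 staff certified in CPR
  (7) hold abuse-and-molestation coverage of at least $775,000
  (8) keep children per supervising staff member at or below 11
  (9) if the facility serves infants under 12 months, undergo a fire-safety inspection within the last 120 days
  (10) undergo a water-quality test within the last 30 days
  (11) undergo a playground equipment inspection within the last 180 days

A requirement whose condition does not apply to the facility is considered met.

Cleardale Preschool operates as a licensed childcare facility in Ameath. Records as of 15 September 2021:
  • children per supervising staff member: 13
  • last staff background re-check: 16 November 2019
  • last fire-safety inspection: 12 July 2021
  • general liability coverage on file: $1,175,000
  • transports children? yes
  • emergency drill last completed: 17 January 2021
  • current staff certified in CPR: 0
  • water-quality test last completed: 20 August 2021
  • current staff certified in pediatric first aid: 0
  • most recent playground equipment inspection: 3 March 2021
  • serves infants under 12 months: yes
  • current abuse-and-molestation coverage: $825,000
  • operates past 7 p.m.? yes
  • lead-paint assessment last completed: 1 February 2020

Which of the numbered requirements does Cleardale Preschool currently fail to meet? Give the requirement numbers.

1, 2, 4, 6, 8, 11

1. emergency drill 241 days ago vs limit 180 → not met
2. condition 'transports children' holds; staff certified in pediatric first aid 0 < 2 → not met
3. staff background re-check 669 days ago vs limit 730 → met
4. condition 'operates past 7 p.m.' holds; general liability coverage $1,175,000 < $1,475,000 → not met
5. lead-paint assessment 592 days ago vs limit 730 → met
6. staff certified in CPR 0 < 2 → not met
7. abuse-and-molestation coverage $825,000 ≥ $775,000 → met
8. children per supervising staff member 13 > 11 → not met
9. condition 'serves infants under 12 months' holds; fire-safety inspection 65 days ago vs limit 120 → met
10. water-quality test 26 days ago vs limit 30 → met
11. playground equipment inspection 196 days ago vs limit 180 → not met
Not met: 1, 2, 4, 6, 8, 11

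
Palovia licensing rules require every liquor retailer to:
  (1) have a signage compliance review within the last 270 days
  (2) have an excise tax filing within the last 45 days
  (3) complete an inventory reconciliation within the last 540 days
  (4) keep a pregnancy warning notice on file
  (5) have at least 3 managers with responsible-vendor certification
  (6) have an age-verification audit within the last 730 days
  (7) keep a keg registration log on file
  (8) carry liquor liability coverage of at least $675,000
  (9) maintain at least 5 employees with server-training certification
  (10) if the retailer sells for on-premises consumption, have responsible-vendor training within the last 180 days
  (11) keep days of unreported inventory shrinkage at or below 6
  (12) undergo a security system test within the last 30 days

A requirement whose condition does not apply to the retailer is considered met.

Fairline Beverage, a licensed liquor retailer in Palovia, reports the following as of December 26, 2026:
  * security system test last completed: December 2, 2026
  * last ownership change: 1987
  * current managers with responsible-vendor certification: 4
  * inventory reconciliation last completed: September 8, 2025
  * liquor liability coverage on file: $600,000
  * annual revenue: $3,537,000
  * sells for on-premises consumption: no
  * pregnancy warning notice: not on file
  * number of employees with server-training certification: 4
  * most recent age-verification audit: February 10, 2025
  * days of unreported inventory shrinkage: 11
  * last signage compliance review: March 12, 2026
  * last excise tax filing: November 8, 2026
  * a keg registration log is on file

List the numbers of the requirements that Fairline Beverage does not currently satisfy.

1. signage compliance review 289 days ago vs limit 270 → not met
2. excise tax filing 48 days ago vs limit 45 → not met
3. inventory reconciliation 474 days ago vs limit 540 → met
4. pregnancy warning notice absent → not met
5. managers with responsible-vendor certification 4 ≥ 3 → met
6. age-verification audit 684 days ago vs limit 730 → met
7. keg registration log present → met
8. liquor liability coverage $600,000 < $675,000 → not met
9. employees with server-training certification 4 < 5 → not met
10. condition 'sells for on-premises consumption' does not hold → requirement n/a → met
11. days of unreported inventory shrinkage 11 > 6 → not met
12. security system test 24 days ago vs limit 30 → met
Not met: 1, 2, 4, 8, 9, 11

1, 2, 4, 8, 9, 11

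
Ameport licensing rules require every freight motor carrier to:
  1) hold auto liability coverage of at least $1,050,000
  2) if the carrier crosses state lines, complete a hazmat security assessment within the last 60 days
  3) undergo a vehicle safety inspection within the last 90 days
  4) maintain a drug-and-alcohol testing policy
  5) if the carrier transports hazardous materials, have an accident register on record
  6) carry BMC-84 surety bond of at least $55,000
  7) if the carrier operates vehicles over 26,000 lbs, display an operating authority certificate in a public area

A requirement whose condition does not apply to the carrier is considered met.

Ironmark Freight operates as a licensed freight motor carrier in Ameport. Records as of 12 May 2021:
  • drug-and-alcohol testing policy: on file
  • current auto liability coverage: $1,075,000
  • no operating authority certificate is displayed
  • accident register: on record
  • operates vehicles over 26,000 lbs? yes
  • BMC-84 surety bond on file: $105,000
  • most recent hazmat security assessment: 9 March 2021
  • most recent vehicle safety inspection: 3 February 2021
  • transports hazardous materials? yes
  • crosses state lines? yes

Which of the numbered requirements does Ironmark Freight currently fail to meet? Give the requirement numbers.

1. auto liability coverage $1,075,000 ≥ $1,050,000 → met
2. condition 'crosses state lines' holds; hazmat security assessment 64 days ago vs limit 60 → not met
3. vehicle safety inspection 98 days ago vs limit 90 → not met
4. drug-and-alcohol testing policy present → met
5. condition 'transports hazardous materials' holds; accident register present → met
6. BMC-84 surety bond $105,000 ≥ $55,000 → met
7. condition 'operates vehicles over 26,000 lbs' holds; operating authority certificate absent → not met
Not met: 2, 3, 7

2, 3, 7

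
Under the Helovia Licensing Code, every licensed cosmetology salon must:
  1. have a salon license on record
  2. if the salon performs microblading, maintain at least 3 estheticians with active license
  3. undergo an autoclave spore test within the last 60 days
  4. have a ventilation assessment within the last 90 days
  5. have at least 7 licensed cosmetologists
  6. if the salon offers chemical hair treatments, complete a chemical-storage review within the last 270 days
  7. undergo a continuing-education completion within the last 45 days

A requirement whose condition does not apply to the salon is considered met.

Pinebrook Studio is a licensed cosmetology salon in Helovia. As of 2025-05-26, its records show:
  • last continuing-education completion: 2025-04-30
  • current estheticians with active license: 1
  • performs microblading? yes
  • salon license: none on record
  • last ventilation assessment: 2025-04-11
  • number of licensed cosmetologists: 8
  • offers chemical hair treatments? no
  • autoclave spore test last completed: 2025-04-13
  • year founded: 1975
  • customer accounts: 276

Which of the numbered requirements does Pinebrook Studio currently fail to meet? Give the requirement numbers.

1, 2

1. salon license absent → not met
2. condition 'performs microblading' holds; estheticians with active license 1 < 3 → not met
3. autoclave spore test 43 days ago vs limit 60 → met
4. ventilation assessment 45 days ago vs limit 90 → met
5. licensed cosmetologists 8 ≥ 7 → met
6. condition 'offers chemical hair treatments' does not hold → requirement n/a → met
7. continuing-education completion 26 days ago vs limit 45 → met
Not met: 1, 2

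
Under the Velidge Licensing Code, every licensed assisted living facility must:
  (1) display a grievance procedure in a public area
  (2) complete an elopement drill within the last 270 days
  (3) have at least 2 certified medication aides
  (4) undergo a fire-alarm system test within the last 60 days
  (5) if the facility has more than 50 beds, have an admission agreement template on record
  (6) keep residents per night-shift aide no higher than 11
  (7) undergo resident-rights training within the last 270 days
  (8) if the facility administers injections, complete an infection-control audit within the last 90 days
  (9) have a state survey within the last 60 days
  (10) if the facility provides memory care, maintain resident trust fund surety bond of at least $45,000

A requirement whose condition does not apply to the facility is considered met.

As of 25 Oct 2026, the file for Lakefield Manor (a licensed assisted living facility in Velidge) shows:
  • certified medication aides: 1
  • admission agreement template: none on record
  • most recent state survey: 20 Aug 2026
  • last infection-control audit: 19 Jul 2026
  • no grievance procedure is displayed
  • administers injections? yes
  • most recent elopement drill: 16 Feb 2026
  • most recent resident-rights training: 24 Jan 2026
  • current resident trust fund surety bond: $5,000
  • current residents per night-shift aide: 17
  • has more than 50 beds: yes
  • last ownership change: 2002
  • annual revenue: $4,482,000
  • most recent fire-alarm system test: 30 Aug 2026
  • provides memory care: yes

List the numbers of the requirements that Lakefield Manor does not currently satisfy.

1, 3, 5, 6, 7, 8, 9, 10

1. grievance procedure absent → not met
2. elopement drill 251 days ago vs limit 270 → met
3. certified medication aides 1 < 2 → not met
4. fire-alarm system test 56 days ago vs limit 60 → met
5. condition 'has more than 50 beds' holds; admission agreement template absent → not met
6. residents per night-shift aide 17 > 11 → not met
7. resident-rights training 274 days ago vs limit 270 → not met
8. condition 'administers injections' holds; infection-control audit 98 days ago vs limit 90 → not met
9. state survey 66 days ago vs limit 60 → not met
10. condition 'provides memory care' holds; resident trust fund surety bond $5,000 < $45,000 → not met
Not met: 1, 3, 5, 6, 7, 8, 9, 10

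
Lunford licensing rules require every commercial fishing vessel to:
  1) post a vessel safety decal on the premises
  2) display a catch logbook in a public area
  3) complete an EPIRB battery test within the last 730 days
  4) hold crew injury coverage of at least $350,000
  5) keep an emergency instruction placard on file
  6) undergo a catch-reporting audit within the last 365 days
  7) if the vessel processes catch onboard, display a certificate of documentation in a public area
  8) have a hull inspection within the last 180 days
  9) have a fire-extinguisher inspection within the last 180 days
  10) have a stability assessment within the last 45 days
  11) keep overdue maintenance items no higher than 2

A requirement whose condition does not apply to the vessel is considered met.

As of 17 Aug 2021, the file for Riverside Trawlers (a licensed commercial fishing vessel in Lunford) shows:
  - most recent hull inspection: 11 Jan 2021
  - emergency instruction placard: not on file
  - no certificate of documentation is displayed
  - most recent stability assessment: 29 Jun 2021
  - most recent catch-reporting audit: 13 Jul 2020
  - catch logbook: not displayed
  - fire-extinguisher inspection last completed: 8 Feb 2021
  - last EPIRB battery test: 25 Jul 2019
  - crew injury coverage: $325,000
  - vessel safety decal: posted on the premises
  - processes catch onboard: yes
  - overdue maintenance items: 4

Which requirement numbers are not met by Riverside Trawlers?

2, 3, 4, 5, 6, 7, 8, 9, 10, 11

1. vessel safety decal present → met
2. catch logbook absent → not met
3. EPIRB battery test 754 days ago vs limit 730 → not met
4. crew injury coverage $325,000 < $350,000 → not met
5. emergency instruction placard absent → not met
6. catch-reporting audit 400 days ago vs limit 365 → not met
7. condition 'processes catch onboard' holds; certificate of documentation absent → not met
8. hull inspection 218 days ago vs limit 180 → not met
9. fire-extinguisher inspection 190 days ago vs limit 180 → not met
10. stability assessment 49 days ago vs limit 45 → not met
11. overdue maintenance items 4 > 2 → not met
Not met: 2, 3, 4, 5, 6, 7, 8, 9, 10, 11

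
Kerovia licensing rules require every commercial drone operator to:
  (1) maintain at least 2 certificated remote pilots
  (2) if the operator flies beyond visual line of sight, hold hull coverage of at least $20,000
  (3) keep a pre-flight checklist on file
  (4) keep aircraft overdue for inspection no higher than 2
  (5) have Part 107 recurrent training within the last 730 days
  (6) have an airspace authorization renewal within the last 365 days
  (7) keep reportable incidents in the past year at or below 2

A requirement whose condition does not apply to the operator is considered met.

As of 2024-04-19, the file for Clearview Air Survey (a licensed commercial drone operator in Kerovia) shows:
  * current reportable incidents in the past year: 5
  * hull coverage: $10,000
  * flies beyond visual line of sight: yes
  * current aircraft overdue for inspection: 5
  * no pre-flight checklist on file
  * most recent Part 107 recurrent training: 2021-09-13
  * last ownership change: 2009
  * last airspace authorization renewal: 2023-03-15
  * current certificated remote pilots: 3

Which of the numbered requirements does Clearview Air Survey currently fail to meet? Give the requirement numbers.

2, 3, 4, 5, 6, 7

1. certificated remote pilots 3 ≥ 2 → met
2. condition 'flies beyond visual line of sight' holds; hull coverage $10,000 < $20,000 → not met
3. pre-flight checklist absent → not met
4. aircraft overdue for inspection 5 > 2 → not met
5. Part 107 recurrent training 949 days ago vs limit 730 → not met
6. airspace authorization renewal 401 days ago vs limit 365 → not met
7. reportable incidents in the past year 5 > 2 → not met
Not met: 2, 3, 4, 5, 6, 7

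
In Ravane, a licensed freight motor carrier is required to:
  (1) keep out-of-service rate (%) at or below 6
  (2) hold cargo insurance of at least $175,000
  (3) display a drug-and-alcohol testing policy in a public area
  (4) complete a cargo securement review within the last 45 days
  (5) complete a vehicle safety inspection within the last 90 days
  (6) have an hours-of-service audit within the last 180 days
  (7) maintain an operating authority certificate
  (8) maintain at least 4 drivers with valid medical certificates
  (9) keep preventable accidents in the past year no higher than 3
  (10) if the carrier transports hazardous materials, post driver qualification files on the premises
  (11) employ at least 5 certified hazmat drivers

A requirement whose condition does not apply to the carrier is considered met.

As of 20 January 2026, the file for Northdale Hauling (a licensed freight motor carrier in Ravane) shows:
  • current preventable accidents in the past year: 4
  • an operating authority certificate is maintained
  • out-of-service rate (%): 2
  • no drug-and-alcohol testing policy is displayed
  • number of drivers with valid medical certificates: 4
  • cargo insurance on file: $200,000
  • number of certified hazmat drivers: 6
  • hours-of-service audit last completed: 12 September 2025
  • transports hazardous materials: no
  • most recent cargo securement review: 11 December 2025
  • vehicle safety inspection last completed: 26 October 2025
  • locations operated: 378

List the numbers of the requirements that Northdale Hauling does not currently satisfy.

1. out-of-service rate (%) 2 ≤ 6 → met
2. cargo insurance $200,000 ≥ $175,000 → met
3. drug-and-alcohol testing policy absent → not met
4. cargo securement review 40 days ago vs limit 45 → met
5. vehicle safety inspection 86 days ago vs limit 90 → met
6. hours-of-service audit 130 days ago vs limit 180 → met
7. operating authority certificate present → met
8. drivers with valid medical certificates 4 ≥ 4 → met
9. preventable accidents in the past year 4 > 3 → not met
10. condition 'transports hazardous materials' does not hold → requirement n/a → met
11. certified hazmat drivers 6 ≥ 5 → met
Not met: 3, 9

3, 9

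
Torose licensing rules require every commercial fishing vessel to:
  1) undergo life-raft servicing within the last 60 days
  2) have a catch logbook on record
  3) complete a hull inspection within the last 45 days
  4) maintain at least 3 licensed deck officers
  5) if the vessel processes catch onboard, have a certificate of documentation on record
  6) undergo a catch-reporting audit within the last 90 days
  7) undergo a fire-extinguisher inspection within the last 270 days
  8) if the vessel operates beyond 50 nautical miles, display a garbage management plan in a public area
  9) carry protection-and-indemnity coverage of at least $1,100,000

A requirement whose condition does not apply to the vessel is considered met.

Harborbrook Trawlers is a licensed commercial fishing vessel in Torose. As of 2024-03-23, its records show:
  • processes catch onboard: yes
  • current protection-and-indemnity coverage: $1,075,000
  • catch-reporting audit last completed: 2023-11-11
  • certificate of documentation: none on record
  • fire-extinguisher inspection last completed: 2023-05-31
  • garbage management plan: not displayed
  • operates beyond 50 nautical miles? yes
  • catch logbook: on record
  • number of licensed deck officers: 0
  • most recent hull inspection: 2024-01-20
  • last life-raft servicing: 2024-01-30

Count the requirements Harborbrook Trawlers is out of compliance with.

7

1. life-raft servicing 53 days ago vs limit 60 → met
2. catch logbook present → met
3. hull inspection 63 days ago vs limit 45 → not met
4. licensed deck officers 0 < 3 → not met
5. condition 'processes catch onboard' holds; certificate of documentation absent → not met
6. catch-reporting audit 133 days ago vs limit 90 → not met
7. fire-extinguisher inspection 297 days ago vs limit 270 → not met
8. condition 'operates beyond 50 nautical miles' holds; garbage management plan absent → not met
9. protection-and-indemnity coverage $1,075,000 < $1,100,000 → not met
Not met: 7 of 9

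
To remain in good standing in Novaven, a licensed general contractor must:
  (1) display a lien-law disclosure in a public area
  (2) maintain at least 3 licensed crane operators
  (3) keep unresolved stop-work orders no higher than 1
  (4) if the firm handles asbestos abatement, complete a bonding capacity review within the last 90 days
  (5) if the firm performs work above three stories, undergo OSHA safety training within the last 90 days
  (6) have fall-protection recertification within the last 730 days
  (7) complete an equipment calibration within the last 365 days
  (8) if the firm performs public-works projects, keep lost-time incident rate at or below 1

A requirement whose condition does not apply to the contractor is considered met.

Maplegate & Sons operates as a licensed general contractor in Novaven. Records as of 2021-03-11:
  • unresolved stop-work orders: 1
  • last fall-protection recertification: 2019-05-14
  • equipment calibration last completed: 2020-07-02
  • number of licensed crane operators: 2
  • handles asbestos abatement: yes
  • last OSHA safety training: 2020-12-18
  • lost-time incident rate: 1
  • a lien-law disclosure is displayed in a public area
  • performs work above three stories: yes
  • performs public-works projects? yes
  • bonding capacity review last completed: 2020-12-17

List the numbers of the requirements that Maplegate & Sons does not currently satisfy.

2

1. lien-law disclosure present → met
2. licensed crane operators 2 < 3 → not met
3. unresolved stop-work orders 1 ≤ 1 → met
4. condition 'handles asbestos abatement' holds; bonding capacity review 84 days ago vs limit 90 → met
5. condition 'performs work above three stories' holds; OSHA safety training 83 days ago vs limit 90 → met
6. fall-protection recertification 667 days ago vs limit 730 → met
7. equipment calibration 252 days ago vs limit 365 → met
8. condition 'performs public-works projects' holds; lost-time incident rate 1 ≤ 1 → met
Not met: 2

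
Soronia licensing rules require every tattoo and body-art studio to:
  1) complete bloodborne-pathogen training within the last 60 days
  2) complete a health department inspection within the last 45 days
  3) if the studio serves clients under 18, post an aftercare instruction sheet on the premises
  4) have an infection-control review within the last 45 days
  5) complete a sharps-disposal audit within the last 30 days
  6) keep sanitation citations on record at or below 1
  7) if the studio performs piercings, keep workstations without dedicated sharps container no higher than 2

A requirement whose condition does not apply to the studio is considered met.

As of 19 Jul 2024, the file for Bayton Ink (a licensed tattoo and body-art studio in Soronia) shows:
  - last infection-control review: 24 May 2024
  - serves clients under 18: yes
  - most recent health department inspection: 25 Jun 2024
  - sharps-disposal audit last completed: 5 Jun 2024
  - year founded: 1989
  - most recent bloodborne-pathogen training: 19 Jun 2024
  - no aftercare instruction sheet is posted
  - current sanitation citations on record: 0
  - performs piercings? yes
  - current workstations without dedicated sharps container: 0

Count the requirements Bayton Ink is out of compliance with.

3

1. bloodborne-pathogen training 30 days ago vs limit 60 → met
2. health department inspection 24 days ago vs limit 45 → met
3. condition 'serves clients under 18' holds; aftercare instruction sheet absent → not met
4. infection-control review 56 days ago vs limit 45 → not met
5. sharps-disposal audit 44 days ago vs limit 30 → not met
6. sanitation citations on record 0 ≤ 1 → met
7. condition 'performs piercings' holds; workstations without dedicated sharps container 0 ≤ 2 → met
Not met: 3 of 7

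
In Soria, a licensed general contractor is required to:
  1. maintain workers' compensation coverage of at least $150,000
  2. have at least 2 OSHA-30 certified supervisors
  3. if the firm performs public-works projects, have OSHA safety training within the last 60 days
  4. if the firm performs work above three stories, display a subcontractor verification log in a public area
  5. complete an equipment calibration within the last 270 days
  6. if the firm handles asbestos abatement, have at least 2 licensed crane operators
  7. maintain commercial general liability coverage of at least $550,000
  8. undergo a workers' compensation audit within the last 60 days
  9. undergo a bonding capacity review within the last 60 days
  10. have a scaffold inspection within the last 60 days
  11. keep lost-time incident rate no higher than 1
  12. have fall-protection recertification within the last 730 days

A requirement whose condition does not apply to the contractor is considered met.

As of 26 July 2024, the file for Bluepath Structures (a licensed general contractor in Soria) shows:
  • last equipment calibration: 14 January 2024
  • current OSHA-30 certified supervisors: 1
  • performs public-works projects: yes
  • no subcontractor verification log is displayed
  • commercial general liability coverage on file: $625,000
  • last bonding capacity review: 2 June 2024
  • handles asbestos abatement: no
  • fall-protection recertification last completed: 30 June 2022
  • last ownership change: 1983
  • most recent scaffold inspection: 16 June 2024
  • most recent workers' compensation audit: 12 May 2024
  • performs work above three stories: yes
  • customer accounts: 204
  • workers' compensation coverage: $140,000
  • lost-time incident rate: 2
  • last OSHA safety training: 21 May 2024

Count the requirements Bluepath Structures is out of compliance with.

1. workers' compensation coverage $140,000 < $150,000 → not met
2. OSHA-30 certified supervisors 1 < 2 → not met
3. condition 'performs public-works projects' holds; OSHA safety training 66 days ago vs limit 60 → not met
4. condition 'performs work above three stories' holds; subcontractor verification log absent → not met
5. equipment calibration 194 days ago vs limit 270 → met
6. condition 'handles asbestos abatement' does not hold → requirement n/a → met
7. commercial general liability coverage $625,000 ≥ $550,000 → met
8. workers' compensation audit 75 days ago vs limit 60 → not met
9. bonding capacity review 54 days ago vs limit 60 → met
10. scaffold inspection 40 days ago vs limit 60 → met
11. lost-time incident rate 2 > 1 → not met
12. fall-protection recertification 757 days ago vs limit 730 → not met
Not met: 7 of 12

7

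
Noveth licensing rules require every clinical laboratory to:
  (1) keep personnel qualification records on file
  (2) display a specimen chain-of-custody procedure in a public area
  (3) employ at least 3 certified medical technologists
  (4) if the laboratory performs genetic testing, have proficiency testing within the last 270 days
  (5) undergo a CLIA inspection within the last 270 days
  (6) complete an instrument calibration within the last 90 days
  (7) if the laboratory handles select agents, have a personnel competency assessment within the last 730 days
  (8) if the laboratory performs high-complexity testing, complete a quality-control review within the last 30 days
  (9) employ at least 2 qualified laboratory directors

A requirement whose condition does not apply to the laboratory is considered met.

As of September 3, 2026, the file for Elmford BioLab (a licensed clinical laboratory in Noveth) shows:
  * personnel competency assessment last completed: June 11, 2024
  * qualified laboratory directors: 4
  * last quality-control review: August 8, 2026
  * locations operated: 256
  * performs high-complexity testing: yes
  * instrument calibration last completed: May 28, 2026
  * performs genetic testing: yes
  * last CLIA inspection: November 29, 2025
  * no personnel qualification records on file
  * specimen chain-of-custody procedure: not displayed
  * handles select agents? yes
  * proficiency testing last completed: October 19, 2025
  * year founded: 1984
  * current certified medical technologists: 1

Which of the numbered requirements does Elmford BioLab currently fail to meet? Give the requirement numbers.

1. personnel qualification records absent → not met
2. specimen chain-of-custody procedure absent → not met
3. certified medical technologists 1 < 3 → not met
4. condition 'performs genetic testing' holds; proficiency testing 319 days ago vs limit 270 → not met
5. CLIA inspection 278 days ago vs limit 270 → not met
6. instrument calibration 98 days ago vs limit 90 → not met
7. condition 'handles select agents' holds; personnel competency assessment 814 days ago vs limit 730 → not met
8. condition 'performs high-complexity testing' holds; quality-control review 26 days ago vs limit 30 → met
9. qualified laboratory directors 4 ≥ 2 → met
Not met: 1, 2, 3, 4, 5, 6, 7

1, 2, 3, 4, 5, 6, 7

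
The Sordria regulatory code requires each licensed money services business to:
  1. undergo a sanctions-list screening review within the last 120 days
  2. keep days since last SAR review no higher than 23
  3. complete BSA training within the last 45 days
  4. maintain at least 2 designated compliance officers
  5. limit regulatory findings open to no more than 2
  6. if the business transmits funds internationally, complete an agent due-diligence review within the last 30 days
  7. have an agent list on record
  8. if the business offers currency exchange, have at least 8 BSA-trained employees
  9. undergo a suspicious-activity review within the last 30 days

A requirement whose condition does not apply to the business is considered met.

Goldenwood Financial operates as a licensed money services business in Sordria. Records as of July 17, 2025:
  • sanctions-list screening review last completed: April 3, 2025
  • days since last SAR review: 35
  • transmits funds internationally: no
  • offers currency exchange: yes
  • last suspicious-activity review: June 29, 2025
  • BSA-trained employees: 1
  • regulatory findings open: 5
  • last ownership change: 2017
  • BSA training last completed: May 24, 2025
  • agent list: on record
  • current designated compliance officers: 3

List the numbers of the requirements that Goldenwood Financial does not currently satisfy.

2, 3, 5, 8

1. sanctions-list screening review 105 days ago vs limit 120 → met
2. days since last SAR review 35 > 23 → not met
3. BSA training 54 days ago vs limit 45 → not met
4. designated compliance officers 3 ≥ 2 → met
5. regulatory findings open 5 > 2 → not met
6. condition 'transmits funds internationally' does not hold → requirement n/a → met
7. agent list present → met
8. condition 'offers currency exchange' holds; BSA-trained employees 1 < 8 → not met
9. suspicious-activity review 18 days ago vs limit 30 → met
Not met: 2, 3, 5, 8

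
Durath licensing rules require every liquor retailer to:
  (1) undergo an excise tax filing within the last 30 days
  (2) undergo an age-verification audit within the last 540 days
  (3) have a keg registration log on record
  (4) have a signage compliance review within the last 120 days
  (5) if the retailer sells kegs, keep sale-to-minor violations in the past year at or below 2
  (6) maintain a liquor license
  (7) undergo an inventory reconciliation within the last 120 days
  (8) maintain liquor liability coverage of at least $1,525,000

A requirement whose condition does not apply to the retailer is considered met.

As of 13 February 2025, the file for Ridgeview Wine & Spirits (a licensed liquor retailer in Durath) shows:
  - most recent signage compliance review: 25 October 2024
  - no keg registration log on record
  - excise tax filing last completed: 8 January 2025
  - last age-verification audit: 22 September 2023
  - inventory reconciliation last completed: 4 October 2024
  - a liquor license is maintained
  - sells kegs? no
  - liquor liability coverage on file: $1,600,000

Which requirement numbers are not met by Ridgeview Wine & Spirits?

1. excise tax filing 36 days ago vs limit 30 → not met
2. age-verification audit 510 days ago vs limit 540 → met
3. keg registration log absent → not met
4. signage compliance review 111 days ago vs limit 120 → met
5. condition 'sells kegs' does not hold → requirement n/a → met
6. liquor license present → met
7. inventory reconciliation 132 days ago vs limit 120 → not met
8. liquor liability coverage $1,600,000 ≥ $1,525,000 → met
Not met: 1, 3, 7

1, 3, 7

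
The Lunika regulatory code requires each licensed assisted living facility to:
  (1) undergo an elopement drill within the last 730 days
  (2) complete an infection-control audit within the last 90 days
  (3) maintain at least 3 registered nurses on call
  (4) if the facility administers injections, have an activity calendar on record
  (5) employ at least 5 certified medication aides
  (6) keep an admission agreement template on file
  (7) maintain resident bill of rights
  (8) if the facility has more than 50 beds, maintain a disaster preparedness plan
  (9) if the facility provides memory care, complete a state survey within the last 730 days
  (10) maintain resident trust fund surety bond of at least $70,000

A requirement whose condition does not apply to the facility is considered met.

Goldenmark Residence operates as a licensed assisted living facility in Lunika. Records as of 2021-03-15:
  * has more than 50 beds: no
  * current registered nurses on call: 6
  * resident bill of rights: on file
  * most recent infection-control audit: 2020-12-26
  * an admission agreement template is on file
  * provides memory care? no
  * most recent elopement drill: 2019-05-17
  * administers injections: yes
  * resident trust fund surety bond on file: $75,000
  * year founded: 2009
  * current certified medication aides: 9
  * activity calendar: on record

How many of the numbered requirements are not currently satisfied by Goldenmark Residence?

1. elopement drill 668 days ago vs limit 730 → met
2. infection-control audit 79 days ago vs limit 90 → met
3. registered nurses on call 6 ≥ 3 → met
4. condition 'administers injections' holds; activity calendar present → met
5. certified medication aides 9 ≥ 5 → met
6. admission agreement template present → met
7. resident bill of rights present → met
8. condition 'has more than 50 beds' does not hold → requirement n/a → met
9. condition 'provides memory care' does not hold → requirement n/a → met
10. resident trust fund surety bond $75,000 ≥ $70,000 → met
Not met: 0 of 10

0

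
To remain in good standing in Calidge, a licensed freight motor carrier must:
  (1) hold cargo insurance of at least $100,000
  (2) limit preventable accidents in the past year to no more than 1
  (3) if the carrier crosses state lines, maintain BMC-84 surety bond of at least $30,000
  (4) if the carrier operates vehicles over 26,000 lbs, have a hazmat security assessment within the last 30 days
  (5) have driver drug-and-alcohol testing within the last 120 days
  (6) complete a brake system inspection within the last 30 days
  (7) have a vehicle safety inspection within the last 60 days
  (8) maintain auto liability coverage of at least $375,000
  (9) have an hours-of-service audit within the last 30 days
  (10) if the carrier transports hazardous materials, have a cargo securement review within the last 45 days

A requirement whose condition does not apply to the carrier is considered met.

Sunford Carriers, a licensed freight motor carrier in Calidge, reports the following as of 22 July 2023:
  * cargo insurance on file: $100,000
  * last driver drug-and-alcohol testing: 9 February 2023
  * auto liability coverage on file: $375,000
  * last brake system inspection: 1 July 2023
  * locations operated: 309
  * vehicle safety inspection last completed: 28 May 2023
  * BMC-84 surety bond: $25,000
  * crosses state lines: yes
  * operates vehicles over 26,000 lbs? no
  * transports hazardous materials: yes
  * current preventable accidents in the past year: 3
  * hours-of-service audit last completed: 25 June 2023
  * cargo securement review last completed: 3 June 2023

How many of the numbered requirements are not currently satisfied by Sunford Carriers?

1. cargo insurance $100,000 ≥ $100,000 → met
2. preventable accidents in the past year 3 > 1 → not met
3. condition 'crosses state lines' holds; BMC-84 surety bond $25,000 < $30,000 → not met
4. condition 'operates vehicles over 26,000 lbs' does not hold → requirement n/a → met
5. driver drug-and-alcohol testing 163 days ago vs limit 120 → not met
6. brake system inspection 21 days ago vs limit 30 → met
7. vehicle safety inspection 55 days ago vs limit 60 → met
8. auto liability coverage $375,000 ≥ $375,000 → met
9. hours-of-service audit 27 days ago vs limit 30 → met
10. condition 'transports hazardous materials' holds; cargo securement review 49 days ago vs limit 45 → not met
Not met: 4 of 10

4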